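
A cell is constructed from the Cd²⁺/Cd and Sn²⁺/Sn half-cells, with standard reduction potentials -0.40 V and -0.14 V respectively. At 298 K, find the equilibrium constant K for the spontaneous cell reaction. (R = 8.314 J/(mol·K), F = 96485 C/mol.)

6.2 × 10^8

E°_cell = -0.14 − (-0.40) = 0.26 V, with n = 2 electrons transferred.
At equilibrium E = 0, so the Nernst equation gives ln K = nFE°/RT = (2)(96485)(0.26)/((8.314)(298)) = 20.25.
K = e^20.25 = 6.2 × 10^8.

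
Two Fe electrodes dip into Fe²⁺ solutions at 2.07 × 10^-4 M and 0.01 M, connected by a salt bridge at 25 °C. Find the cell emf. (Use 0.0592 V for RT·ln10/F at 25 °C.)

0.050 V

Both half-cells are Fe²⁺/Fe, so E°_cell = 0. The concentrated side is the cathode; the cell reaction moves Fe²⁺ from high to low concentration with n = 2.
Q = [Fe²⁺]_dilute/[Fe²⁺]_conc = 2.07 × 10^-4/0.01 = 0.0207.
E = 0 − (0.0592/2) log Q = −(0.0592/2)(-1.684) = 0.0498 V.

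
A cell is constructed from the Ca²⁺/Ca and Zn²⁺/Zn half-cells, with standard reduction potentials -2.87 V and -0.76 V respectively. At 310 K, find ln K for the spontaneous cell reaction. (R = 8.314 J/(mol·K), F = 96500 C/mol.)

ln K = 158.0

E°_cell = -0.76 − (-2.87) = 2.11 V, with n = 2 electrons transferred.
At equilibrium E = 0, so the Nernst equation gives ln K = nFE°/RT = (2)(96500)(2.11)/((8.314)(310)) = 158.00.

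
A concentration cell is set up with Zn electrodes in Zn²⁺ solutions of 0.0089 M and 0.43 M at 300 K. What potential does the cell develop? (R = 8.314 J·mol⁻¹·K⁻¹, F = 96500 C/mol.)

Both half-cells are Zn²⁺/Zn, so E°_cell = 0. The concentrated side is the cathode; the cell reaction moves Zn²⁺ from high to low concentration with n = 2.
Q = [Zn²⁺]_dilute/[Zn²⁺]_conc = 0.0089/0.43 = 0.0207.
E = 0 − (RT/nF) ln Q = −((8.314×300)/(2×96500))(-3.878) = 0.0501 V.

0.050 V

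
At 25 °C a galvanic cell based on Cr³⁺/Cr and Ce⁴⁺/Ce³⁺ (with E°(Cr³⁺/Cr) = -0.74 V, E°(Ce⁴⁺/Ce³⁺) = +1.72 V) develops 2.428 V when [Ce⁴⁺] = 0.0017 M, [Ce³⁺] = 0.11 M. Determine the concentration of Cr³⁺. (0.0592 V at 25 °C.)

1.5 × 10^-4 M

From the Nernst equation, log Q = n(E° − E)/0.0592 = 3(2.46 − 2.428)/0.0592 = 1.622, so Q = 41.8.
With Q = [Cr³⁺]·[Ce³⁺]^3/[Ce⁴⁺]^3 and the known concentrations, [Cr³⁺] in the numerator gives [Cr³⁺] = 1.5 × 10^-4 M.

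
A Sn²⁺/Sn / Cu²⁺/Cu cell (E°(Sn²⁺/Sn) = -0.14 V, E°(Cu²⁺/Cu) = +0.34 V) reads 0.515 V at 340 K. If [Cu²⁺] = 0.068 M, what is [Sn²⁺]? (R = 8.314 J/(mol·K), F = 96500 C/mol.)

From the Nernst equation, ln Q = nF(E° − E)/RT = 2×96500×(0.48 − 0.515)/(8.314×340) = -2.390, so Q = 0.0917.
With Q = [Sn²⁺]/[Cu²⁺] and the known concentrations, [Sn²⁺] in the numerator gives [Sn²⁺] = 0.0062 M.

0.0062 M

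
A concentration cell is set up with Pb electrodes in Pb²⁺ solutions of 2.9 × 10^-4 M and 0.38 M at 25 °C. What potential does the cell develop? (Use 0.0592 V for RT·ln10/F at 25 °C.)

Both half-cells are Pb²⁺/Pb, so E°_cell = 0. The concentrated side is the cathode; the cell reaction moves Pb²⁺ from high to low concentration with n = 2.
Q = [Pb²⁺]_dilute/[Pb²⁺]_conc = 2.9 × 10^-4/0.38 = 7.63 × 10^-4.
E = 0 − (0.0592/2) log Q = −(0.0592/2)(-3.117) = 0.0923 V.

0.092 V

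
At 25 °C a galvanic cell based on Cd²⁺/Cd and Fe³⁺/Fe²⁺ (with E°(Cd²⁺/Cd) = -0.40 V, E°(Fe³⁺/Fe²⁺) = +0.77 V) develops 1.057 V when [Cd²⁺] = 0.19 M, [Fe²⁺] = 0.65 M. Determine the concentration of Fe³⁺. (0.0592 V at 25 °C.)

From the Nernst equation, log Q = n(E° − E)/0.0592 = 2(1.17 − 1.057)/0.0592 = 3.818, so Q = 6570.
With Q = [Cd²⁺]·[Fe²⁺]^2/[Fe³⁺]^2 and the known concentrations, [Fe³⁺]^2 in the denominator gives [Fe³⁺] = 0.0035 M.

0.0035 M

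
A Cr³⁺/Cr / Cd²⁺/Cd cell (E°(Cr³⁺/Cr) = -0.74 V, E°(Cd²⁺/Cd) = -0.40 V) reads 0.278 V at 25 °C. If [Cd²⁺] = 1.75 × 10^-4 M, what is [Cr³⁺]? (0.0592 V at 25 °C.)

0.0032 M

From the Nernst equation, log Q = n(E° − E)/0.0592 = 6(0.34 − 0.278)/0.0592 = 6.284, so Q = 1.92 × 10^6.
With Q = [Cr³⁺]^2/[Cd²⁺]^3 and the known concentrations, [Cr³⁺]^2 in the numerator gives [Cr³⁺] = 0.0032 M.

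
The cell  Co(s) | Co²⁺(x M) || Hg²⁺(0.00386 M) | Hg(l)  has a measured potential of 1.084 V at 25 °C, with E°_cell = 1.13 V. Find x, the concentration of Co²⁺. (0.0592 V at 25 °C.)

From the Nernst equation, log Q = n(E° − E)/0.0592 = 2(1.13 − 1.084)/0.0592 = 1.554, so Q = 35.8.
With Q = [Co²⁺]/[Hg²⁺] and the known concentrations, [Co²⁺] in the numerator gives [Co²⁺] = 0.14 M.

0.14 M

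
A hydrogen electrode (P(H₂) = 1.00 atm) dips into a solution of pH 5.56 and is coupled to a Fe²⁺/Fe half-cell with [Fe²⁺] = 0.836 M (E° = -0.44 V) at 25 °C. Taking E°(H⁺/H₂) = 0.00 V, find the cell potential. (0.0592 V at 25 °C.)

The hydrogen couple is the cathode, so E°_cell = 0.44 V; n = 2.
[H⁺] = 10^(−5.56) = 2.8 × 10^-6 M, and Q = [Fe²⁺]·P(H₂) / [H⁺]^2 = 1.1 × 10^11.
E = E° − (0.0592/2) log Q = 0.44 − (0.0592/2)(11.042) = 0.113 V.

0.11 V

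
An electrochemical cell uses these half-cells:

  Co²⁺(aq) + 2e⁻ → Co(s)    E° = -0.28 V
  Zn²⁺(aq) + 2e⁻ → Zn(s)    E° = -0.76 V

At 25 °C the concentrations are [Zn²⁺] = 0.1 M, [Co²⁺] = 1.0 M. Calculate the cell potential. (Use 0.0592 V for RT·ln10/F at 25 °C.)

0.510 V

The Co²⁺/Co couple has the higher reduction potential and acts as the cathode, so E°_cell = -0.28 − (-0.76) = 0.48 V.
Balancing electrons gives n = 2; the reaction quotient is Q = [Zn²⁺]/[Co²⁺] = 0.100.
At 25 °C, E = E° − (0.0592/n) log Q = 0.48 − (0.0592/2)(-1.000) = 0.480 + 0.030 = 0.510 V.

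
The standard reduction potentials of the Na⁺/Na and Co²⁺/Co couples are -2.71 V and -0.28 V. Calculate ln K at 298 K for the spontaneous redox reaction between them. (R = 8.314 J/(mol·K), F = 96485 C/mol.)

E°_cell = -0.28 − (-2.71) = 2.43 V, with n = 2 electrons transferred.
At equilibrium E = 0, so the Nernst equation gives ln K = nFE°/RT = (2)(96485)(2.43)/((8.314)(298)) = 189.26.

ln K = 189.3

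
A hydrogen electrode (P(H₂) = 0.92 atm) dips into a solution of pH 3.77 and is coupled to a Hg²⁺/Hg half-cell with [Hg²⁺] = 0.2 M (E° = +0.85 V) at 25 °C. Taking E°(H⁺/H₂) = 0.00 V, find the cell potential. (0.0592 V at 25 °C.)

1.05 V

The Hg²⁺/Hg couple is the cathode, so E°_cell = 0.85 V; n = 2.
[H⁺] = 10^(−3.77) = 1.7 × 10^-4 M, and Q = [H⁺]^2 / ([Hg²⁺]·P(H₂)) = 1.57 × 10^-7.
E = E° − (0.0592/2) log Q = 0.85 − (0.0592/2)(-6.805) = 1.051 V.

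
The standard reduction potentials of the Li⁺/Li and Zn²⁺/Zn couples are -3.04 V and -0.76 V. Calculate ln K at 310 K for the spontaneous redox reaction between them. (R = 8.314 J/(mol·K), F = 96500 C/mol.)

ln K = 170.7

E°_cell = -0.76 − (-3.04) = 2.28 V, with n = 2 electrons transferred.
At equilibrium E = 0, so the Nernst equation gives ln K = nFE°/RT = (2)(96500)(2.28)/((8.314)(310)) = 170.73.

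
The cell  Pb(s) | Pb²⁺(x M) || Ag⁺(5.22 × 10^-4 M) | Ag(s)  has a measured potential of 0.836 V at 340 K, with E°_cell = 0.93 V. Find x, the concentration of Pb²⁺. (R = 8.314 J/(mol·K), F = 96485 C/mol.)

From the Nernst equation, ln Q = nF(E° − E)/RT = 2×96485×(0.93 − 0.836)/(8.314×340) = 6.417, so Q = 612.
With Q = [Pb²⁺]/[Ag⁺]^2 and the known concentrations, [Pb²⁺] in the numerator gives [Pb²⁺] = 1.7 × 10^-4 M.

1.7 × 10^-4 M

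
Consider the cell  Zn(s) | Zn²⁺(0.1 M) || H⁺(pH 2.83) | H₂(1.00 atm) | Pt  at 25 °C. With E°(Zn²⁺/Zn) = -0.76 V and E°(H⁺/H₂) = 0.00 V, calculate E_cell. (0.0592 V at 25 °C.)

0.62 V

The hydrogen couple is the cathode, so E°_cell = 0.76 V; n = 2.
[H⁺] = 10^(−2.83) = 0.0015 M, and Q = [Zn²⁺]·P(H₂) / [H⁺]^2 = 4.57 × 10^4.
E = E° − (0.0592/2) log Q = 0.76 − (0.0592/2)(4.660) = 0.622 V.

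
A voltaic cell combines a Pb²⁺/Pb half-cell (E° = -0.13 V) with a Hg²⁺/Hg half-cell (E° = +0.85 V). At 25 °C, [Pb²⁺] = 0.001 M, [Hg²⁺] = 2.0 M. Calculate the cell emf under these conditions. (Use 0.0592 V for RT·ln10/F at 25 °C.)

The Hg²⁺/Hg couple has the higher reduction potential and acts as the cathode, so E°_cell = +0.85 − (-0.13) = 0.98 V.
Balancing electrons gives n = 2; the reaction quotient is Q = [Pb²⁺]/[Hg²⁺] = 5 × 10^-4.
At 25 °C, E = E° − (0.0592/n) log Q = 0.98 − (0.0592/2)(-3.301) = 0.980 + 0.098 = 1.078 V.

1.08 V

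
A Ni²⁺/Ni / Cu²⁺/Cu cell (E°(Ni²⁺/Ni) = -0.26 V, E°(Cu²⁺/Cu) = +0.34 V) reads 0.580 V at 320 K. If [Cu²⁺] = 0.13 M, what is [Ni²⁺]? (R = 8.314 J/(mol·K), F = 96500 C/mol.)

0.55 M

From the Nernst equation, ln Q = nF(E° − E)/RT = 2×96500×(0.60 − 0.580)/(8.314×320) = 1.451, so Q = 4.27.
With Q = [Ni²⁺]/[Cu²⁺] and the known concentrations, [Ni²⁺] in the numerator gives [Ni²⁺] = 0.55 M.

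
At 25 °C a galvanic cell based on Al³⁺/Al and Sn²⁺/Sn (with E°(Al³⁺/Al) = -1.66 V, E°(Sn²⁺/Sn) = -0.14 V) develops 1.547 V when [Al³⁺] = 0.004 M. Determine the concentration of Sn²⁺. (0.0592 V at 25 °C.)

0.21 M

From the Nernst equation, log Q = n(E° − E)/0.0592 = 6(1.52 − 1.547)/0.0592 = -2.736, so Q = 0.00183.
With Q = [Al³⁺]^2/[Sn²⁺]^3 and the known concentrations, [Sn²⁺]^3 in the denominator gives [Sn²⁺] = 0.21 M.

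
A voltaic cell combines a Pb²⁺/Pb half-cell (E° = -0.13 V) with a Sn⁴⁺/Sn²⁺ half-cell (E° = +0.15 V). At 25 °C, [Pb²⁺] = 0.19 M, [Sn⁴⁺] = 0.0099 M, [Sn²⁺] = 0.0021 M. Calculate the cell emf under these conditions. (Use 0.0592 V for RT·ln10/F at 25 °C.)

0.321 V

The Sn⁴⁺/Sn²⁺ couple has the higher reduction potential and acts as the cathode, so E°_cell = +0.15 − (-0.13) = 0.28 V.
Balancing electrons gives n = 2; the reaction quotient is Q = [Pb²⁺]·[Sn²⁺]/[Sn⁴⁺] = 0.0403.
At 25 °C, E = E° − (0.0592/n) log Q = 0.28 − (0.0592/2)(-1.395) = 0.280 + 0.041 = 0.321 V.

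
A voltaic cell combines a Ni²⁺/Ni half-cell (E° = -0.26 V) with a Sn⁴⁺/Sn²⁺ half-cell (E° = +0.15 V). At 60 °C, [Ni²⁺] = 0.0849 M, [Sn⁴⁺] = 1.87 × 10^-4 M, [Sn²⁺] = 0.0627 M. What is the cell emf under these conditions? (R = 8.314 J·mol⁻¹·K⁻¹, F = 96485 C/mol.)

The Sn⁴⁺/Sn²⁺ couple has the higher reduction potential and acts as the cathode, so E°_cell = +0.15 − (-0.26) = 0.41 V.
Balancing electrons gives n = 2; the reaction quotient is Q = [Ni²⁺]·[Sn²⁺]/[Sn⁴⁺] = 28.5.
E = E° − (RT/nF) ln Q = 0.41 − (8.314×333)/(2×96485) × (3.349) = 0.410 − 0.048 = 0.362 V.

0.362 V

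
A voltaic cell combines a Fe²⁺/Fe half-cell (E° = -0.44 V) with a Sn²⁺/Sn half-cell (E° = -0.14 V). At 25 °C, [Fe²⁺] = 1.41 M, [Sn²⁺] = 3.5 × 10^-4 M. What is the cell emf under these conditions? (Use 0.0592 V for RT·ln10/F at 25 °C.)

The Sn²⁺/Sn couple has the higher reduction potential and acts as the cathode, so E°_cell = -0.14 − (-0.44) = 0.30 V.
Balancing electrons gives n = 2; the reaction quotient is Q = [Fe²⁺]/[Sn²⁺] = 4030.
At 25 °C, E = E° − (0.0592/n) log Q = 0.30 − (0.0592/2)(3.605) = 0.300 − 0.107 = 0.193 V.

0.193 V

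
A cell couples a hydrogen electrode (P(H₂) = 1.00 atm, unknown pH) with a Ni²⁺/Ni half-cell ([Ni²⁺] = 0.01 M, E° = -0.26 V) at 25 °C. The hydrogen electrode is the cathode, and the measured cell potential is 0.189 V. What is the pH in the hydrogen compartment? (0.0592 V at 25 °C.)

pH = 2.20

E°_cell = 0.26 V and n = 2.
log Q = n(E° − E)/0.0592 = 2×(0.26 − 0.189)/0.0592 = 2.399.
With Q = [Ni²⁺]·P(H₂) / [H⁺]^2, solving for [H⁺] gives log[H⁺] = -2.199, so pH = 2.20.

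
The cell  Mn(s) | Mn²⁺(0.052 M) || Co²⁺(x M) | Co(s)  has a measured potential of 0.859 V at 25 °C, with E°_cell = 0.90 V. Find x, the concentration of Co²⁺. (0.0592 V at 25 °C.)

From the Nernst equation, log Q = n(E° − E)/0.0592 = 2(0.90 − 0.859)/0.0592 = 1.385, so Q = 24.3.
With Q = [Mn²⁺]/[Co²⁺] and the known concentrations, [Co²⁺] in the denominator gives [Co²⁺] = 0.0021 M.

0.0021 M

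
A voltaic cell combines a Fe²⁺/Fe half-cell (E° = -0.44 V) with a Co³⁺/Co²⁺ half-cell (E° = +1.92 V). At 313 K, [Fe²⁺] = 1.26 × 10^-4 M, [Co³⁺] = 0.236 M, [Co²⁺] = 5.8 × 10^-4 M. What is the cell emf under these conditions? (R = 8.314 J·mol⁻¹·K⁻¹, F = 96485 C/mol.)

The Co³⁺/Co²⁺ couple has the higher reduction potential and acts as the cathode, so E°_cell = +1.92 − (-0.44) = 2.36 V.
Balancing electrons gives n = 2; the reaction quotient is Q = [Fe²⁺]·[Co²⁺]^2/[Co³⁺]^2 = 7.61 × 10^-10.
E = E° − (RT/nF) ln Q = 2.36 − (8.314×313)/(2×96485) × (-20.996) = 2.360 + 0.283 = 2.643 V.

2.64 V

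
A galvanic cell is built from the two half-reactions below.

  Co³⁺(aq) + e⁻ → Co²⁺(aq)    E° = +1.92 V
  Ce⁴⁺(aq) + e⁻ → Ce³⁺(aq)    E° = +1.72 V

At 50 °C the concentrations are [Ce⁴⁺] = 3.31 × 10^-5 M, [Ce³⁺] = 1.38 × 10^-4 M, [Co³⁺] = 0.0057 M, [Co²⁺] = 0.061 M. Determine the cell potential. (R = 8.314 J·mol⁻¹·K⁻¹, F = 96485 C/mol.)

The Co³⁺/Co²⁺ couple has the higher reduction potential and acts as the cathode, so E°_cell = +1.92 − (+1.72) = 0.20 V.
Balancing electrons gives n = 1; the reaction quotient is Q = [Ce⁴⁺]·[Co²⁺]/([Ce³⁺]·[Co³⁺]) = 2.57.
E = E° − (RT/nF) ln Q = 0.20 − (8.314×323)/(1×96485) × (0.943) = 0.200 − 0.026 = 0.174 V.

0.174 V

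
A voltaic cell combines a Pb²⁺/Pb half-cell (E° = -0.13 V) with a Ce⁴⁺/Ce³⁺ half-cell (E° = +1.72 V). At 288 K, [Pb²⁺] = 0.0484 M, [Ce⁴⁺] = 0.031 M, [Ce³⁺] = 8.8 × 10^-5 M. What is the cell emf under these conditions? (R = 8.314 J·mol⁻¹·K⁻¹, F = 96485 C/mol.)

2.03 V

The Ce⁴⁺/Ce³⁺ couple has the higher reduction potential and acts as the cathode, so E°_cell = +1.72 − (-0.13) = 1.85 V.
Balancing electrons gives n = 2; the reaction quotient is Q = [Pb²⁺]·[Ce³⁺]^2/[Ce⁴⁺]^2 = 3.9 × 10^-7.
E = E° − (RT/nF) ln Q = 1.85 − (8.314×288)/(2×96485) × (-14.757) = 1.850 + 0.183 = 2.033 V.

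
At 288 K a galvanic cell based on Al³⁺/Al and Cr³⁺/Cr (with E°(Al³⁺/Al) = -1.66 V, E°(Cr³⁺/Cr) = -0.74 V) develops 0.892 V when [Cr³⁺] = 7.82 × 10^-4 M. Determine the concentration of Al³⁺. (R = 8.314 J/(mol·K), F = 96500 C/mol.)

From the Nernst equation, ln Q = nF(E° − E)/RT = 3×96500×(0.92 − 0.892)/(8.314×288) = 3.385, so Q = 29.5.
With Q = [Al³⁺]/[Cr³⁺] and the known concentrations, [Al³⁺] in the numerator gives [Al³⁺] = 0.023 M.

0.023 M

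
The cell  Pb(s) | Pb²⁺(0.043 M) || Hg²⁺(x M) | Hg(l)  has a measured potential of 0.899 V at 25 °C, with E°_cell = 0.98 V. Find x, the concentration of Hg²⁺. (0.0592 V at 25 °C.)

From the Nernst equation, log Q = n(E° − E)/0.0592 = 2(0.98 − 0.899)/0.0592 = 2.736, so Q = 545.
With Q = [Pb²⁺]/[Hg²⁺] and the known concentrations, [Hg²⁺] in the denominator gives [Hg²⁺] = 7.9 × 10^-5 M.

7.9 × 10^-5 M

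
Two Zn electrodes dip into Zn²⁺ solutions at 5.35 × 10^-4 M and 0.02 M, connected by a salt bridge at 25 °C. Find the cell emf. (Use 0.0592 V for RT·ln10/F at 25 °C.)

Both half-cells are Zn²⁺/Zn, so E°_cell = 0. The concentrated side is the cathode; the cell reaction moves Zn²⁺ from high to low concentration with n = 2.
Q = [Zn²⁺]_dilute/[Zn²⁺]_conc = 5.35 × 10^-4/0.02 = 0.0267.
E = 0 − (0.0592/2) log Q = −(0.0592/2)(-1.573) = 0.0466 V.

0.047 V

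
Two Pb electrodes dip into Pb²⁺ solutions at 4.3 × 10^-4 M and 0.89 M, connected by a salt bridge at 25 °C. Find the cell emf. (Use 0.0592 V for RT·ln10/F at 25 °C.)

0.098 V

Both half-cells are Pb²⁺/Pb, so E°_cell = 0. The concentrated side is the cathode; the cell reaction moves Pb²⁺ from high to low concentration with n = 2.
Q = [Pb²⁺]_dilute/[Pb²⁺]_conc = 4.3 × 10^-4/0.89 = 4.83 × 10^-4.
E = 0 − (0.0592/2) log Q = −(0.0592/2)(-3.316) = 0.0982 V.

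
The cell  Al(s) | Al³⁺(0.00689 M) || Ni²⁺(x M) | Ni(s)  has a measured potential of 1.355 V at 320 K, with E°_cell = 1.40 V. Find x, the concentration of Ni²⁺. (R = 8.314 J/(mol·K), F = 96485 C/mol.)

0.0014 M

From the Nernst equation, ln Q = nF(E° − E)/RT = 6×96485×(1.40 − 1.355)/(8.314×320) = 9.792, so Q = 1.79 × 10^4.
With Q = [Al³⁺]^2/[Ni²⁺]^3 and the known concentrations, [Ni²⁺]^3 in the denominator gives [Ni²⁺] = 0.0014 M.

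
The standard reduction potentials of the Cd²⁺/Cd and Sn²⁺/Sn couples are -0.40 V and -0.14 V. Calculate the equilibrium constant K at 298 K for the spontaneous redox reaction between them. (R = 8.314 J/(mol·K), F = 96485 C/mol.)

E°_cell = -0.14 − (-0.40) = 0.26 V, with n = 2 electrons transferred.
At equilibrium E = 0, so the Nernst equation gives ln K = nFE°/RT = (2)(96485)(0.26)/((8.314)(298)) = 20.25.
K = e^20.25 = 6.2 × 10^8.

6.2 × 10^8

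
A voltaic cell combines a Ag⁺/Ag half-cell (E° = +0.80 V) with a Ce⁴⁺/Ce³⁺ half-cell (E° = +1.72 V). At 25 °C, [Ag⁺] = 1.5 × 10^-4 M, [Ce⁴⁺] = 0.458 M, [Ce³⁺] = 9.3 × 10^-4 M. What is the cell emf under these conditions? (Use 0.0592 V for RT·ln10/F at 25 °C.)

1.31 V

The Ce⁴⁺/Ce³⁺ couple has the higher reduction potential and acts as the cathode, so E°_cell = +1.72 − (+0.80) = 0.92 V.
Balancing electrons gives n = 1; the reaction quotient is Q = [Ag⁺]·[Ce³⁺]/[Ce⁴⁺] = 3.05 × 10^-7.
At 25 °C, E = E° − (0.0592/n) log Q = 0.92 − (0.0592/1)(-6.516) = 0.920 + 0.386 = 1.306 V.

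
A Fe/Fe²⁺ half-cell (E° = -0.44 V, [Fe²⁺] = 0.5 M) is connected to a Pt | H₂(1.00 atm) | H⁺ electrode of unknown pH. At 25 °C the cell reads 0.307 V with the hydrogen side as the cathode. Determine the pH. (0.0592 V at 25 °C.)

pH = 2.40

E°_cell = 0.44 V and n = 2.
log Q = n(E° − E)/0.0592 = 2×(0.44 − 0.307)/0.0592 = 4.493.
With Q = [Fe²⁺]·P(H₂) / [H⁺]^2, solving for [H⁺] gives log[H⁺] = -2.397, so pH = 2.40.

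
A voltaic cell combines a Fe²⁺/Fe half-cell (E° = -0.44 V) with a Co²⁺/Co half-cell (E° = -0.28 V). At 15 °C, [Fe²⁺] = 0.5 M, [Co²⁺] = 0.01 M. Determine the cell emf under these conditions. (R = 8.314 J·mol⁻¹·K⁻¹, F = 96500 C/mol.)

0.111 V

The Co²⁺/Co couple has the higher reduction potential and acts as the cathode, so E°_cell = -0.28 − (-0.44) = 0.16 V.
Balancing electrons gives n = 2; the reaction quotient is Q = [Fe²⁺]/[Co²⁺] = 50.0.
E = E° − (RT/nF) ln Q = 0.16 − (8.314×288)/(2×96500) × (3.912) = 0.160 − 0.049 = 0.111 V.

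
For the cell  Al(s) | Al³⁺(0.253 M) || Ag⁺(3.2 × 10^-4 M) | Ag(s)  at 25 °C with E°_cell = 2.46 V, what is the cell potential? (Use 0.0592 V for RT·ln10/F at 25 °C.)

Balancing electrons gives n = 3; the reaction quotient is Q = [Al³⁺]/[Ag⁺]^3 = 7.72 × 10^9.
At 25 °C, E = E° − (0.0592/n) log Q = 2.46 − (0.0592/3)(9.888) = 2.460 − 0.195 = 2.265 V.

2.26 V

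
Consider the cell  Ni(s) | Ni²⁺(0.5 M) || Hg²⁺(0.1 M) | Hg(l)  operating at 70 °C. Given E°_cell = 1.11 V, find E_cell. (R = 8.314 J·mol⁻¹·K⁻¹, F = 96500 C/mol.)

Balancing electrons gives n = 2; the reaction quotient is Q = [Ni²⁺]/[Hg²⁺] = 5.00.
E = E° − (RT/nF) ln Q = 1.11 − (8.314×343)/(2×96500) × (1.609) = 1.110 − 0.024 = 1.086 V.

1.09 V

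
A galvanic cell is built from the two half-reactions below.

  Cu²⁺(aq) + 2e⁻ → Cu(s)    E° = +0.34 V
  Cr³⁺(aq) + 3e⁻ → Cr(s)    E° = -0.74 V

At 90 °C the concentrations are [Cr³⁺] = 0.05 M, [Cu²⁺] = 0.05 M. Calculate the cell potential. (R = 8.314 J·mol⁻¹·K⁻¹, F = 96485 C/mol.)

The Cu²⁺/Cu couple has the higher reduction potential and acts as the cathode, so E°_cell = +0.34 − (-0.74) = 1.08 V.
Balancing electrons gives n = 6; the reaction quotient is Q = [Cr³⁺]^2/[Cu²⁺]^3 = 20.0.
E = E° − (RT/nF) ln Q = 1.08 − (8.314×363)/(6×96485) × (2.996) = 1.080 − 0.016 = 1.064 V.

1.06 V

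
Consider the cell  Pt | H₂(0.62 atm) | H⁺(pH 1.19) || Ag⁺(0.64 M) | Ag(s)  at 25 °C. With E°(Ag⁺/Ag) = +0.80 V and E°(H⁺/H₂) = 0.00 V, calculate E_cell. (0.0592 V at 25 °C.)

The Ag⁺/Ag couple is the cathode, so E°_cell = 0.80 V; n = 2.
[H⁺] = 10^(−1.19) = 0.065 M, and Q = [H⁺]^2 / ([Ag⁺]^2·P(H₂)) = 0.0164.
E = E° − (0.0592/2) log Q = 0.80 − (0.0592/2)(-1.785) = 0.853 V.

0.85 V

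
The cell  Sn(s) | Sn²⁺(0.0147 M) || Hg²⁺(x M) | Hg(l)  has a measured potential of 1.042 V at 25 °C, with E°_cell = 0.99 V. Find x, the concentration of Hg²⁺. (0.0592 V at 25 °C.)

From the Nernst equation, log Q = n(E° − E)/0.0592 = 2(0.99 − 1.042)/0.0592 = -1.757, so Q = 0.0175.
With Q = [Sn²⁺]/[Hg²⁺] and the known concentrations, [Hg²⁺] in the denominator gives [Hg²⁺] = 0.84 M.

0.84 M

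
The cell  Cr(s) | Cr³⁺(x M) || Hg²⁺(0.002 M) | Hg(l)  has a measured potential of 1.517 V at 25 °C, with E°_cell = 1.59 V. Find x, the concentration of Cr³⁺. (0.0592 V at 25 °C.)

0.45 M

From the Nernst equation, log Q = n(E° − E)/0.0592 = 6(1.59 − 1.517)/0.0592 = 7.399, so Q = 2.5 × 10^7.
With Q = [Cr³⁺]^2/[Hg²⁺]^3 and the known concentrations, [Cr³⁺]^2 in the numerator gives [Cr³⁺] = 0.45 M.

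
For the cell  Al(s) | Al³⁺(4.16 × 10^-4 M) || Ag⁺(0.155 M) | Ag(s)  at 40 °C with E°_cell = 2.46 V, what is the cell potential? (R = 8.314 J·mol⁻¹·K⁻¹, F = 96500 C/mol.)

2.48 V

Balancing electrons gives n = 3; the reaction quotient is Q = [Al³⁺]/[Ag⁺]^3 = 0.112.
E = E° − (RT/nF) ln Q = 2.46 − (8.314×313)/(3×96500) × (-2.192) = 2.460 + 0.020 = 2.480 V.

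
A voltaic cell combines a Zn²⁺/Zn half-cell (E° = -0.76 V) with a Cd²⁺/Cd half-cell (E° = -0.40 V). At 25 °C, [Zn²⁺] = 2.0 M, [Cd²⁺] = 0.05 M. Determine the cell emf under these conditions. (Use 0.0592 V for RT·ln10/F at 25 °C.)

The Cd²⁺/Cd couple has the higher reduction potential and acts as the cathode, so E°_cell = -0.40 − (-0.76) = 0.36 V.
Balancing electrons gives n = 2; the reaction quotient is Q = [Zn²⁺]/[Cd²⁺] = 40.0.
At 25 °C, E = E° − (0.0592/n) log Q = 0.36 − (0.0592/2)(1.602) = 0.360 − 0.047 = 0.313 V.

0.313 V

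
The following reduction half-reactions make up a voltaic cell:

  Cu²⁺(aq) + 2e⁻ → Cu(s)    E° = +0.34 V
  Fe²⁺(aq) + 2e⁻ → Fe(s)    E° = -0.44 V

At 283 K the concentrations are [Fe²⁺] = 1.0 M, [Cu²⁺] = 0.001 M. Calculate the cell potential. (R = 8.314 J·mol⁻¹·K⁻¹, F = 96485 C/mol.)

The Cu²⁺/Cu couple has the higher reduction potential and acts as the cathode, so E°_cell = +0.34 − (-0.44) = 0.78 V.
Balancing electrons gives n = 2; the reaction quotient is Q = [Fe²⁺]/[Cu²⁺] = 1000.
E = E° − (RT/nF) ln Q = 0.78 − (8.314×283)/(2×96485) × (6.908) = 0.780 − 0.084 = 0.696 V.

0.696 V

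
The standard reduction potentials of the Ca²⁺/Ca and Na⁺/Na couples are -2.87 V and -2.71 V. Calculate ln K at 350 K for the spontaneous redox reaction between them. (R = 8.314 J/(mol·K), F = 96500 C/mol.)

E°_cell = -2.71 − (-2.87) = 0.16 V, with n = 2 electrons transferred.
At equilibrium E = 0, so the Nernst equation gives ln K = nFE°/RT = (2)(96500)(0.16)/((8.314)(350)) = 10.61.

ln K = 10.6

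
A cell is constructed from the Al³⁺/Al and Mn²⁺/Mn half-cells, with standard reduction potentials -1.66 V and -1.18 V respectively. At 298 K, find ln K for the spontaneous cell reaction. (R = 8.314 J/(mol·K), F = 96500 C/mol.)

ln K = 112.2

E°_cell = -1.18 − (-1.66) = 0.48 V, with n = 6 electrons transferred.
At equilibrium E = 0, so the Nernst equation gives ln K = nFE°/RT = (6)(96500)(0.48)/((8.314)(298)) = 112.17.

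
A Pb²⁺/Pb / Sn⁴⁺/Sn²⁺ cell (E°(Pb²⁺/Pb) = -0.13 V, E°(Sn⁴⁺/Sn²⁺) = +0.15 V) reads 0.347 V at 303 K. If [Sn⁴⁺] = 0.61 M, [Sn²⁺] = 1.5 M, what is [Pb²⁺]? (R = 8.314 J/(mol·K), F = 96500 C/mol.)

From the Nernst equation, ln Q = nF(E° − E)/RT = 2×96500×(0.28 − 0.347)/(8.314×303) = -5.133, so Q = 0.00590.
With Q = [Pb²⁺]·[Sn²⁺]/[Sn⁴⁺] and the known concentrations, [Pb²⁺] in the numerator gives [Pb²⁺] = 0.0024 M.

0.0024 M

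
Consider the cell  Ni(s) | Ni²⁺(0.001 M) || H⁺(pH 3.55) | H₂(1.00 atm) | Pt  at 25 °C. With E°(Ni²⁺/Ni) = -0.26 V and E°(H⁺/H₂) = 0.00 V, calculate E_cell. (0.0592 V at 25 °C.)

0.14 V

The hydrogen couple is the cathode, so E°_cell = 0.26 V; n = 2.
[H⁺] = 10^(−3.55) = 2.8 × 10^-4 M, and Q = [Ni²⁺]·P(H₂) / [H⁺]^2 = 1.26 × 10^4.
E = E° − (0.0592/2) log Q = 0.26 − (0.0592/2)(4.100) = 0.139 V.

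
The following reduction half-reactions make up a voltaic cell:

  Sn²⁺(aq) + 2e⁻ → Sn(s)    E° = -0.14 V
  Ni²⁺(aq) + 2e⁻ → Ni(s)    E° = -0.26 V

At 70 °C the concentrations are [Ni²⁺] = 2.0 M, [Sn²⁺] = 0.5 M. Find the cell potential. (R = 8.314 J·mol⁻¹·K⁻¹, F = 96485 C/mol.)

0.100 V

The Sn²⁺/Sn couple has the higher reduction potential and acts as the cathode, so E°_cell = -0.14 − (-0.26) = 0.12 V.
Balancing electrons gives n = 2; the reaction quotient is Q = [Ni²⁺]/[Sn²⁺] = 4.00.
E = E° − (RT/nF) ln Q = 0.12 − (8.314×343)/(2×96485) × (1.386) = 0.120 − 0.020 = 0.100 V.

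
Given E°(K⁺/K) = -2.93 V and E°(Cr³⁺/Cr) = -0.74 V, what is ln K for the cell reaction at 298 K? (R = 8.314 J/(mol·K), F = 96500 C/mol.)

E°_cell = -0.74 − (-2.93) = 2.19 V, with n = 3 electrons transferred.
At equilibrium E = 0, so the Nernst equation gives ln K = nFE°/RT = (3)(96500)(2.19)/((8.314)(298)) = 255.90.

ln K = 255.9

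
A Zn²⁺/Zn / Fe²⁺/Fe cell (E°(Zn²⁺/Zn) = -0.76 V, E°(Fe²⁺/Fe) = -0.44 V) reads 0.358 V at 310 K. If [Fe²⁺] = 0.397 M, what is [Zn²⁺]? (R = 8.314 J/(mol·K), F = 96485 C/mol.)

0.023 M

From the Nernst equation, ln Q = nF(E° − E)/RT = 2×96485×(0.32 − 0.358)/(8.314×310) = -2.845, so Q = 0.0581.
With Q = [Zn²⁺]/[Fe²⁺] and the known concentrations, [Zn²⁺] in the numerator gives [Zn²⁺] = 0.023 M.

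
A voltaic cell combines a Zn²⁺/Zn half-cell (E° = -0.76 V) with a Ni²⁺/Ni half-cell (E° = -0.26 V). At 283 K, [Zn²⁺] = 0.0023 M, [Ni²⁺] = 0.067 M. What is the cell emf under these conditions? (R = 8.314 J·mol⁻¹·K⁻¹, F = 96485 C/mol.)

0.541 V

The Ni²⁺/Ni couple has the higher reduction potential and acts as the cathode, so E°_cell = -0.26 − (-0.76) = 0.50 V.
Balancing electrons gives n = 2; the reaction quotient is Q = [Zn²⁺]/[Ni²⁺] = 0.0343.
E = E° − (RT/nF) ln Q = 0.50 − (8.314×283)/(2×96485) × (-3.372) = 0.500 + 0.041 = 0.541 V.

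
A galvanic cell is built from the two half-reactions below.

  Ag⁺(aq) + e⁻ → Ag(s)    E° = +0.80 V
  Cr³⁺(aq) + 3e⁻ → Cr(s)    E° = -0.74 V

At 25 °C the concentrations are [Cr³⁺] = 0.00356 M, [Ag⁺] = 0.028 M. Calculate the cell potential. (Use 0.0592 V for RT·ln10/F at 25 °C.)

The Ag⁺/Ag couple has the higher reduction potential and acts as the cathode, so E°_cell = +0.80 − (-0.74) = 1.54 V.
Balancing electrons gives n = 3; the reaction quotient is Q = [Cr³⁺]/[Ag⁺]^3 = 162.
At 25 °C, E = E° − (0.0592/n) log Q = 1.54 − (0.0592/3)(2.210) = 1.540 − 0.044 = 1.496 V.

1.50 V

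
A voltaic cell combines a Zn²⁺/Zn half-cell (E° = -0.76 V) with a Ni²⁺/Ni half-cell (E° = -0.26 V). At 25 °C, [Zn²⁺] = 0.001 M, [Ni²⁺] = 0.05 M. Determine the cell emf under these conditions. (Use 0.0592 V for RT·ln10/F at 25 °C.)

0.550 V

The Ni²⁺/Ni couple has the higher reduction potential and acts as the cathode, so E°_cell = -0.26 − (-0.76) = 0.50 V.
Balancing electrons gives n = 2; the reaction quotient is Q = [Zn²⁺]/[Ni²⁺] = 0.0200.
At 25 °C, E = E° − (0.0592/n) log Q = 0.50 − (0.0592/2)(-1.699) = 0.500 + 0.050 = 0.550 V.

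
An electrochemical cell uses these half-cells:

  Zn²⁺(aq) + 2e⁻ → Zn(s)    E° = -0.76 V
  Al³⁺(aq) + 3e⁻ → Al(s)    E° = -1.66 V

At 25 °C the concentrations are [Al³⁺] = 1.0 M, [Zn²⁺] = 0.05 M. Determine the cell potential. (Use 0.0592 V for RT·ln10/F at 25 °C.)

0.861 V

The Zn²⁺/Zn couple has the higher reduction potential and acts as the cathode, so E°_cell = -0.76 − (-1.66) = 0.90 V.
Balancing electrons gives n = 6; the reaction quotient is Q = [Al³⁺]^2/[Zn²⁺]^3 = 8000.
At 25 °C, E = E° − (0.0592/n) log Q = 0.90 − (0.0592/6)(3.903) = 0.900 − 0.039 = 0.861 V.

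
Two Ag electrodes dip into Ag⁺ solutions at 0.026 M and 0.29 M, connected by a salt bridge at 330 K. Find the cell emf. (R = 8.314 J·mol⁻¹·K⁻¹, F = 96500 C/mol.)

0.069 V

Both half-cells are Ag⁺/Ag, so E°_cell = 0. The concentrated side is the cathode; the cell reaction moves Ag⁺ from high to low concentration with n = 1.
Q = [Ag⁺]_dilute/[Ag⁺]_conc = 0.026/0.29 = 0.0897.
E = 0 − (RT/nF) ln Q = −((8.314×330)/(1×96500))(-2.412) = 0.0686 V.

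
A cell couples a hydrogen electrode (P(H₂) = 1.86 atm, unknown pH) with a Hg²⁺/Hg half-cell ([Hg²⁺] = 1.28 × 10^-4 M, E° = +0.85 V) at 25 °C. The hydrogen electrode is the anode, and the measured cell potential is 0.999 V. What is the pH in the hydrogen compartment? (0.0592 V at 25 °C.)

E°_cell = 0.85 V and n = 2.
log Q = n(E° − E)/0.0592 = 2×(0.85 − 0.999)/0.0592 = -5.034.
With Q = [H⁺]^2 / ([Hg²⁺]·P(H₂)), solving for [H⁺] gives log[H⁺] = -4.329, so pH = 4.33.

pH = 4.33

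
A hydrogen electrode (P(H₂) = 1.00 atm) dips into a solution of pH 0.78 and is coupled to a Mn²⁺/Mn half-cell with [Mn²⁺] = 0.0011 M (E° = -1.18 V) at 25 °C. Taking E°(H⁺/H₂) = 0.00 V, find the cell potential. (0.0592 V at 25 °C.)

1.22 V

The hydrogen couple is the cathode, so E°_cell = 1.18 V; n = 2.
[H⁺] = 10^(−0.78) = 0.17 M, and Q = [Mn²⁺]·P(H₂) / [H⁺]^2 = 0.0399.
E = E° − (0.0592/2) log Q = 1.18 − (0.0592/2)(-1.399) = 1.221 V.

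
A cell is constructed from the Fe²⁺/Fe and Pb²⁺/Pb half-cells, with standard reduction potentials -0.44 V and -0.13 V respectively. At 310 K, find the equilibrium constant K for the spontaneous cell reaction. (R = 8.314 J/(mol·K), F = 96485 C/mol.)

1.2 × 10^10

E°_cell = -0.13 − (-0.44) = 0.31 V, with n = 2 electrons transferred.
At equilibrium E = 0, so the Nernst equation gives ln K = nFE°/RT = (2)(96485)(0.31)/((8.314)(310)) = 23.21.
K = e^23.21 = 1.2 × 10^10.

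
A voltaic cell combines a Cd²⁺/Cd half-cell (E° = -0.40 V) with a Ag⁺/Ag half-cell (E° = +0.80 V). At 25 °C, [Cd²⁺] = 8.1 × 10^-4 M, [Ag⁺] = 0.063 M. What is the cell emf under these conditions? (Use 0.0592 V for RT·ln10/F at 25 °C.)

The Ag⁺/Ag couple has the higher reduction potential and acts as the cathode, so E°_cell = +0.80 − (-0.40) = 1.20 V.
Balancing electrons gives n = 2; the reaction quotient is Q = [Cd²⁺]/[Ag⁺]^2 = 0.204.
At 25 °C, E = E° − (0.0592/n) log Q = 1.20 − (0.0592/2)(-0.690) = 1.200 + 0.020 = 1.220 V.

1.22 V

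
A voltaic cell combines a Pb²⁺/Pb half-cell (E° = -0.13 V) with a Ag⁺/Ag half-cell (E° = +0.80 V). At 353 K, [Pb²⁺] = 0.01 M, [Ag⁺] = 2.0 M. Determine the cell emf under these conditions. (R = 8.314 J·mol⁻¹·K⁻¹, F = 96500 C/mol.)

The Ag⁺/Ag couple has the higher reduction potential and acts as the cathode, so E°_cell = +0.80 − (-0.13) = 0.93 V.
Balancing electrons gives n = 2; the reaction quotient is Q = [Pb²⁺]/[Ag⁺]^2 = 0.00250.
E = E° − (RT/nF) ln Q = 0.93 − (8.314×353)/(2×96500) × (-5.991) = 0.930 + 0.091 = 1.021 V.

1.02 V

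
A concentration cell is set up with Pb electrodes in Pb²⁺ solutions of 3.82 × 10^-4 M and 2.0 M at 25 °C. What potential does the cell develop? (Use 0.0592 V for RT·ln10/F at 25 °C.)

0.11 V

Both half-cells are Pb²⁺/Pb, so E°_cell = 0. The concentrated side is the cathode; the cell reaction moves Pb²⁺ from high to low concentration with n = 2.
Q = [Pb²⁺]_dilute/[Pb²⁺]_conc = 3.82 × 10^-4/2.0 = 1.91 × 10^-4.
E = 0 − (0.0592/2) log Q = −(0.0592/2)(-3.719) = 0.1101 V.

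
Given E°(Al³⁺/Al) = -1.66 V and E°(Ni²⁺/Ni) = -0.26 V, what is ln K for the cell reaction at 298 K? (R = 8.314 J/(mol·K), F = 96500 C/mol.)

ln K = 327.2

E°_cell = -0.26 − (-1.66) = 1.40 V, with n = 6 electrons transferred.
At equilibrium E = 0, so the Nernst equation gives ln K = nFE°/RT = (6)(96500)(1.40)/((8.314)(298)) = 327.18.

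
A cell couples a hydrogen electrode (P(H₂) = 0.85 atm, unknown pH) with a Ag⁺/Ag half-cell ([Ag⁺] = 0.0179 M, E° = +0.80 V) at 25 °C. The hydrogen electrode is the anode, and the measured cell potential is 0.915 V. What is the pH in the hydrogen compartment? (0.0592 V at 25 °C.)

pH = 3.73

E°_cell = 0.80 V and n = 2.
log Q = n(E° − E)/0.0592 = 2×(0.80 − 0.915)/0.0592 = -3.885.
With Q = [H⁺]^2 / ([Ag⁺]^2·P(H₂)), solving for [H⁺] gives log[H⁺] = -3.725, so pH = 3.73.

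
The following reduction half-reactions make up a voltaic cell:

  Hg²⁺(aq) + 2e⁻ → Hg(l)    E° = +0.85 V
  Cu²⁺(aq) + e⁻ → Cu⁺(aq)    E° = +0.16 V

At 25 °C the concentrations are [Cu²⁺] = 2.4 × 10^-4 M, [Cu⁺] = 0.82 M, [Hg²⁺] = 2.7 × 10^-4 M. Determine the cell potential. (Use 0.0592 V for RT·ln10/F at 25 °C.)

0.794 V

The Hg²⁺/Hg couple has the higher reduction potential and acts as the cathode, so E°_cell = +0.85 − (+0.16) = 0.69 V.
Balancing electrons gives n = 2; the reaction quotient is Q = [Cu²⁺]^2/([Cu⁺]^2·[Hg²⁺]) = 3.17 × 10^-4.
At 25 °C, E = E° − (0.0592/n) log Q = 0.69 − (0.0592/2)(-3.499) = 0.690 + 0.104 = 0.794 V.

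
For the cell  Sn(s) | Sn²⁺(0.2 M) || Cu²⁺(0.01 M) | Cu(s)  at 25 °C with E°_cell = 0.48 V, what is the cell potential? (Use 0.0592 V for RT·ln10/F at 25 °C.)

Balancing electrons gives n = 2; the reaction quotient is Q = [Sn²⁺]/[Cu²⁺] = 20.0.
At 25 °C, E = E° − (0.0592/n) log Q = 0.48 − (0.0592/2)(1.301) = 0.480 − 0.039 = 0.441 V.

0.441 V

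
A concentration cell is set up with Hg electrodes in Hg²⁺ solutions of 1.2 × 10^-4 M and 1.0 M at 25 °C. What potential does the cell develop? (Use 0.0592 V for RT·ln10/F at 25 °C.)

Both half-cells are Hg²⁺/Hg, so E°_cell = 0. The concentrated side is the cathode; the cell reaction moves Hg²⁺ from high to low concentration with n = 2.
Q = [Hg²⁺]_dilute/[Hg²⁺]_conc = 1.2 × 10^-4/1.0 = 1.2 × 10^-4.
E = 0 − (0.0592/2) log Q = −(0.0592/2)(-3.921) = 0.1161 V.

0.12 V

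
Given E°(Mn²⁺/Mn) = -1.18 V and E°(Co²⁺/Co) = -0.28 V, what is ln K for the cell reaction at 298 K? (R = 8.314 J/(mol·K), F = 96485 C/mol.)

E°_cell = -0.28 − (-1.18) = 0.90 V, with n = 2 electrons transferred.
At equilibrium E = 0, so the Nernst equation gives ln K = nFE°/RT = (2)(96485)(0.90)/((8.314)(298)) = 70.10.

ln K = 70.1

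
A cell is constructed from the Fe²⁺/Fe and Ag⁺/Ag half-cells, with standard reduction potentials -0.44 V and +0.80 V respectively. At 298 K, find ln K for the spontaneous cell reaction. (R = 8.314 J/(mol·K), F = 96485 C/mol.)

ln K = 96.6

E°_cell = +0.80 − (-0.44) = 1.24 V, with n = 2 electrons transferred.
At equilibrium E = 0, so the Nernst equation gives ln K = nFE°/RT = (2)(96485)(1.24)/((8.314)(298)) = 96.58.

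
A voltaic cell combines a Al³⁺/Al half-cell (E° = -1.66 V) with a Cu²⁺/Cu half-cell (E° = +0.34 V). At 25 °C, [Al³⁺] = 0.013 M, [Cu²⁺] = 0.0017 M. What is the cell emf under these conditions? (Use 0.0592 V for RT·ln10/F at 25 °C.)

The Cu²⁺/Cu couple has the higher reduction potential and acts as the cathode, so E°_cell = +0.34 − (-1.66) = 2.00 V.
Balancing electrons gives n = 6; the reaction quotient is Q = [Al³⁺]^2/[Cu²⁺]^3 = 3.44 × 10^4.
At 25 °C, E = E° − (0.0592/n) log Q = 2.00 − (0.0592/6)(4.537) = 2.000 − 0.045 = 1.955 V.

1.96 V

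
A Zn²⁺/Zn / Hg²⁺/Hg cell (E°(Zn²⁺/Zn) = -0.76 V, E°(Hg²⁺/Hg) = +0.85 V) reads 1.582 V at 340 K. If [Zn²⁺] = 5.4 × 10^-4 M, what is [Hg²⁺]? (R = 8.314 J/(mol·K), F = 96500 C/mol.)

From the Nernst equation, ln Q = nF(E° − E)/RT = 2×96500×(1.61 − 1.582)/(8.314×340) = 1.912, so Q = 6.76.
With Q = [Zn²⁺]/[Hg²⁺] and the known concentrations, [Hg²⁺] in the denominator gives [Hg²⁺] = 8 × 10^-5 M.

8 × 10^-5 M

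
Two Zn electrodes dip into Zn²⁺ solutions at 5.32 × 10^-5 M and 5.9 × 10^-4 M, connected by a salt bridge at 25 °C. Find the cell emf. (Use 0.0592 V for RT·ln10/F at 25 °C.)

Both half-cells are Zn²⁺/Zn, so E°_cell = 0. The concentrated side is the cathode; the cell reaction moves Zn²⁺ from high to low concentration with n = 2.
Q = [Zn²⁺]_dilute/[Zn²⁺]_conc = 5.32 × 10^-5/5.9 × 10^-4 = 0.0902.
E = 0 − (0.0592/2) log Q = −(0.0592/2)(-1.045) = 0.0309 V.

0.031 V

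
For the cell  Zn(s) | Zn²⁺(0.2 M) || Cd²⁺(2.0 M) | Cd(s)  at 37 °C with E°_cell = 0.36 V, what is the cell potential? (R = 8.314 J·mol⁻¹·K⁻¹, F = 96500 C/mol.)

0.391 V

Balancing electrons gives n = 2; the reaction quotient is Q = [Zn²⁺]/[Cd²⁺] = 0.100.
E = E° − (RT/nF) ln Q = 0.36 − (8.314×310)/(2×96500) × (-2.303) = 0.360 + 0.031 = 0.391 V.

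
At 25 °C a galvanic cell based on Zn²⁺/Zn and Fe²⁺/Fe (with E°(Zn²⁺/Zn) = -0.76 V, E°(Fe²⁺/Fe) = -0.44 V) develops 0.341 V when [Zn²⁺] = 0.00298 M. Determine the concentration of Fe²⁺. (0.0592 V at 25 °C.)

0.015 M

From the Nernst equation, log Q = n(E° − E)/0.0592 = 2(0.32 − 0.341)/0.0592 = -0.709, so Q = 0.195.
With Q = [Zn²⁺]/[Fe²⁺] and the known concentrations, [Fe²⁺] in the denominator gives [Fe²⁺] = 0.015 M.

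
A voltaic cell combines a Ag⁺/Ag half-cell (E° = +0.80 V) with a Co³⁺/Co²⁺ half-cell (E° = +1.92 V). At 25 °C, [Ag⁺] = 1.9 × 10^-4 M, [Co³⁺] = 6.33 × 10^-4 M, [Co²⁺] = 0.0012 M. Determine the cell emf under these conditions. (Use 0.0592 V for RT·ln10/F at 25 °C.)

1.32 V

The Co³⁺/Co²⁺ couple has the higher reduction potential and acts as the cathode, so E°_cell = +1.92 − (+0.80) = 1.12 V.
Balancing electrons gives n = 1; the reaction quotient is Q = [Ag⁺]·[Co²⁺]/[Co³⁺] = 3.6 × 10^-4.
At 25 °C, E = E° − (0.0592/n) log Q = 1.12 − (0.0592/1)(-3.443) = 1.120 + 0.204 = 1.324 V.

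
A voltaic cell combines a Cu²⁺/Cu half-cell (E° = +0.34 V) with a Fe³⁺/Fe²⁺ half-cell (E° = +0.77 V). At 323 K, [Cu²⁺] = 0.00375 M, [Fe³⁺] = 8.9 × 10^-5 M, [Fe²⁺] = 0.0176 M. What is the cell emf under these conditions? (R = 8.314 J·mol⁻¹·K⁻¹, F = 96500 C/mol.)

The Fe³⁺/Fe²⁺ couple has the higher reduction potential and acts as the cathode, so E°_cell = +0.77 − (+0.34) = 0.43 V.
Balancing electrons gives n = 2; the reaction quotient is Q = [Cu²⁺]·[Fe²⁺]^2/[Fe³⁺]^2 = 147.
E = E° − (RT/nF) ln Q = 0.43 − (8.314×323)/(2×96500) × (4.988) = 0.430 − 0.069 = 0.361 V.

0.361 V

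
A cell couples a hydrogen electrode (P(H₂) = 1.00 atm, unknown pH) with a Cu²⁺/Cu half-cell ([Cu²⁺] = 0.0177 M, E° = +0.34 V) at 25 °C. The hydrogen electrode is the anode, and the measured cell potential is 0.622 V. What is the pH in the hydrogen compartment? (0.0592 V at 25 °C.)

E°_cell = 0.34 V and n = 2.
log Q = n(E° − E)/0.0592 = 2×(0.34 − 0.622)/0.0592 = -9.527.
With Q = [H⁺]^2 / ([Cu²⁺]·P(H₂)), solving for [H⁺] gives log[H⁺] = -5.640, so pH = 5.64.

pH = 5.64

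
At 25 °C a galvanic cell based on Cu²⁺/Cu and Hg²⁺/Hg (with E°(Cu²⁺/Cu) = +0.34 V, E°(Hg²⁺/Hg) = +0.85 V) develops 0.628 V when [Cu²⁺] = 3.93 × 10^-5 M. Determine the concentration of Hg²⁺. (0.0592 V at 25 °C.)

From the Nernst equation, log Q = n(E° − E)/0.0592 = 2(0.51 − 0.628)/0.0592 = -3.986, so Q = 1.03 × 10^-4.
With Q = [Cu²⁺]/[Hg²⁺] and the known concentrations, [Hg²⁺] in the denominator gives [Hg²⁺] = 0.38 M.

0.38 M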